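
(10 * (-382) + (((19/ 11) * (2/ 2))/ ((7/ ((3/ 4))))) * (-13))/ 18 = -212.36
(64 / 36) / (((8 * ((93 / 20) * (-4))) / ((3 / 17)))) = -10 / 4743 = -0.00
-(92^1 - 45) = -47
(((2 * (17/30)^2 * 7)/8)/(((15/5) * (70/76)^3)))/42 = 1982251/347287500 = 0.01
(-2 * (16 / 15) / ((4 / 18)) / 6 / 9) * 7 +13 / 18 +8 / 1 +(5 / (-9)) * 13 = 23 / 90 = 0.26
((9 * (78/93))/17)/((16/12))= 351/1054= 0.33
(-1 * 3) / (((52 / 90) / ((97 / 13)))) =-13095 / 338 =-38.74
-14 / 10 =-7 / 5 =-1.40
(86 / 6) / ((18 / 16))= 344 / 27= 12.74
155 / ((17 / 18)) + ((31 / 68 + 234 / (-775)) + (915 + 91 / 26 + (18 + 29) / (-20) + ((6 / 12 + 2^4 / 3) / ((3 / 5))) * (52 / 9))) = 2425890329 / 2134350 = 1136.59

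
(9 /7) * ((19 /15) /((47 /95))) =3.29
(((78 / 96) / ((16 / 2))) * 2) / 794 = 13 / 50816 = 0.00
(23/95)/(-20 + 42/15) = -23/1634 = -0.01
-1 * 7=-7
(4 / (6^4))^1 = 1 / 324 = 0.00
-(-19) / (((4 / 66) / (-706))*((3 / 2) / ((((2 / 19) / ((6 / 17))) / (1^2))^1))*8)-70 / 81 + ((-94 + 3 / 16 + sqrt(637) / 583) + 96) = -7127473 / 1296 + 7*sqrt(13) / 583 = -5499.55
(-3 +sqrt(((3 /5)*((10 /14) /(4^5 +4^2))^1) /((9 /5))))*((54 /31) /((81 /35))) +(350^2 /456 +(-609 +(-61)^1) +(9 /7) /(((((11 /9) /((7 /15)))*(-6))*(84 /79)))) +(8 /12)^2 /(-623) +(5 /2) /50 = -83791597061 /207587160 +5*sqrt(273) /7254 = -403.63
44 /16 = 11 /4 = 2.75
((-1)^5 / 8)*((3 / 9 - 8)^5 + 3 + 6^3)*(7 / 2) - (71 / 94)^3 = 1159708272535 / 100915956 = 11491.82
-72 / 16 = -9 / 2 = -4.50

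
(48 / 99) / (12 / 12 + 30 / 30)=8 / 33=0.24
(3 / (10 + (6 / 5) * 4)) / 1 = 0.20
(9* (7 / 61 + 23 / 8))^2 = 172423161 / 238144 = 724.03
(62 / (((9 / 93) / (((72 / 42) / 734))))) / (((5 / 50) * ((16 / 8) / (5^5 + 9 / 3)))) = 60120160 / 2569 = 23402.16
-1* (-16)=16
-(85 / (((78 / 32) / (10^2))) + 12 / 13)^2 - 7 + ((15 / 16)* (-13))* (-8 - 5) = -296089007353 / 24336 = -12166708.06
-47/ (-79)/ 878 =0.00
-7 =-7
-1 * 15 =-15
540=540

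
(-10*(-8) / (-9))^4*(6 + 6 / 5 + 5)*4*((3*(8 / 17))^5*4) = 261993005056000 / 38336139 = 6834099.94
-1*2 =-2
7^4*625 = 1500625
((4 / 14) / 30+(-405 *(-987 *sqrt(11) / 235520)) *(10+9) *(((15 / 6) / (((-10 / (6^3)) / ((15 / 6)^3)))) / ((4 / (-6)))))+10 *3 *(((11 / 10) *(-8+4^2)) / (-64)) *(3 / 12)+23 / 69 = -771 / 1120+15379804125 *sqrt(11) / 376832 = 135362.12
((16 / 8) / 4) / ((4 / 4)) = 0.50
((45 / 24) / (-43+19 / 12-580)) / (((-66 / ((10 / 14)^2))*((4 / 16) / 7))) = 375 / 574189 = 0.00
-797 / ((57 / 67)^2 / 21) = -25044131 / 1083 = -23124.77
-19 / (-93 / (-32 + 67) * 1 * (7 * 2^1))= 95 / 186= 0.51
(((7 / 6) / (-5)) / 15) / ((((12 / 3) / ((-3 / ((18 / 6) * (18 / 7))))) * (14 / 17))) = 119 / 64800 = 0.00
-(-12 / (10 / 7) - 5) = 67 / 5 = 13.40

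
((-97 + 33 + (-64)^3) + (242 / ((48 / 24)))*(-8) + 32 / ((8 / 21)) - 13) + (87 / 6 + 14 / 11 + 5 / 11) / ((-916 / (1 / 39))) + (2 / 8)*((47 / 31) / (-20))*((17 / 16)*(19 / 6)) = -2051273838158447 / 7796405760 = -263105.06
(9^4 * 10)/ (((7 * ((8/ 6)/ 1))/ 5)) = 492075/ 14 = 35148.21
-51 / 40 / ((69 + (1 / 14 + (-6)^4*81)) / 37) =-13209 / 29412620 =-0.00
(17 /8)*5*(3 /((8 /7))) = 1785 /64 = 27.89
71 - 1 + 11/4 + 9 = 327/4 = 81.75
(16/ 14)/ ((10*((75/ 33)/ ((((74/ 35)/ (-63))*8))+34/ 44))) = -26048/ 1753255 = -0.01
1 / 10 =0.10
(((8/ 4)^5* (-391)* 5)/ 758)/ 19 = -31280/ 7201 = -4.34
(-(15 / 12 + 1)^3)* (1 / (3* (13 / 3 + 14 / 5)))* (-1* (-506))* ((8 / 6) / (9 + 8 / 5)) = -1536975 / 45368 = -33.88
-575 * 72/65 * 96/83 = -794880/1079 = -736.68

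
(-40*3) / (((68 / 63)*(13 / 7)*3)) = -19.95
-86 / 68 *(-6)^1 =129 / 17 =7.59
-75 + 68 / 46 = -1691 / 23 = -73.52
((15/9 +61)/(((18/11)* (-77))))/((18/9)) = -47/189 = -0.25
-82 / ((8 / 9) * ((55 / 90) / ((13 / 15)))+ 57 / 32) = -921024 / 27047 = -34.05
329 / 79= 4.16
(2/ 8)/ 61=1/ 244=0.00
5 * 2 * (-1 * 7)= -70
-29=-29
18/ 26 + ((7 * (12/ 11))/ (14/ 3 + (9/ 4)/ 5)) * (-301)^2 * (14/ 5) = 378609.31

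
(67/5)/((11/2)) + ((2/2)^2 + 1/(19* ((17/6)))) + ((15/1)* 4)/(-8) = -143721/35530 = -4.05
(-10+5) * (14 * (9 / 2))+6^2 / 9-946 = -1257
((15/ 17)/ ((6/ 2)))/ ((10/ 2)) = 1/ 17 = 0.06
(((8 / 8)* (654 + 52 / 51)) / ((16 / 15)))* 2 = 83515 / 68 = 1228.16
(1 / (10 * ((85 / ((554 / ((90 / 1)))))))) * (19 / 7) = 0.02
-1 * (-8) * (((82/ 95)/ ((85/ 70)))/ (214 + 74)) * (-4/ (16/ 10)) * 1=-287/ 5814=-0.05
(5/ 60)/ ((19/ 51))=17/ 76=0.22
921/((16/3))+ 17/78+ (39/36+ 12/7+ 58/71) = 54743785/310128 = 176.52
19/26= 0.73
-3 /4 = -0.75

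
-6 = -6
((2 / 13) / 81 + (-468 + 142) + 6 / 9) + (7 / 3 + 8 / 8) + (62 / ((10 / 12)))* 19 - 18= 5652514 / 5265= 1073.60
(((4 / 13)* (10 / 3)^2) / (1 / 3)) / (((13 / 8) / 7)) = 22400 / 507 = 44.18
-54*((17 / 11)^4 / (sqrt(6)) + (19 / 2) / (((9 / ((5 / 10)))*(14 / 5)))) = -751689*sqrt(6) / 14641 - 285 / 28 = -135.94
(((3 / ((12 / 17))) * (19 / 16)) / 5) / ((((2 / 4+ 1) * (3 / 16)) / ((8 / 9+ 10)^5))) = 1459832086832 / 2657205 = 549386.32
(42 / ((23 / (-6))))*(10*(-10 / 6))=4200 / 23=182.61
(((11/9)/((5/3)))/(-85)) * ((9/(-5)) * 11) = 363/2125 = 0.17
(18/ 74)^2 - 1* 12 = -16347/ 1369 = -11.94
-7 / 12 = -0.58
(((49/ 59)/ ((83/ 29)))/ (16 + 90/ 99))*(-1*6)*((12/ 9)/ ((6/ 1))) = -31262/ 1366263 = -0.02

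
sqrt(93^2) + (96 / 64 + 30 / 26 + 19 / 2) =1367 / 13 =105.15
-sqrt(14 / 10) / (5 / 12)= -2.84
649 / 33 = 59 / 3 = 19.67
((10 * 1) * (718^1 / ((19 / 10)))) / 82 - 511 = -362169 / 779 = -464.92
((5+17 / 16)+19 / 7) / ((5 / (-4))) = -983 / 140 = -7.02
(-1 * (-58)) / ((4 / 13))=377 / 2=188.50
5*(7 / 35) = 1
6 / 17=0.35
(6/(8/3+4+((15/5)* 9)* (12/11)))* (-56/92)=-693/6854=-0.10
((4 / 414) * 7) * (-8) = -112 / 207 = -0.54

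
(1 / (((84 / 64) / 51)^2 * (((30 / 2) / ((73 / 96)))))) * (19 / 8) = 400843 / 2205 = 181.79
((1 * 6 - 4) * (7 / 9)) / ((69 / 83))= 1162 / 621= 1.87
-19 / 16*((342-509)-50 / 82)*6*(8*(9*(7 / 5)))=24677352 / 205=120377.33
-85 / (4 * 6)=-85 / 24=-3.54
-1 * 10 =-10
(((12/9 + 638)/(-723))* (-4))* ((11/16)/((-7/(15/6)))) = -7535/8676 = -0.87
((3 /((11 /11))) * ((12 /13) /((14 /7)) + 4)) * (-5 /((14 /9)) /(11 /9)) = -35235 /1001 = -35.20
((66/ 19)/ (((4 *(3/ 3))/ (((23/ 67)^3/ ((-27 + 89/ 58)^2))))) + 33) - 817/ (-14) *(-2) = -1043610150742072/ 12466340925913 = -83.71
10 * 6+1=61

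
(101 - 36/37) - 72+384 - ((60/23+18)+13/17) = 390.65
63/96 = 21/32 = 0.66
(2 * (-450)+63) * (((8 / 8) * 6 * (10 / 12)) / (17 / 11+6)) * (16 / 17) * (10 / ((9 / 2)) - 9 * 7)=31726.78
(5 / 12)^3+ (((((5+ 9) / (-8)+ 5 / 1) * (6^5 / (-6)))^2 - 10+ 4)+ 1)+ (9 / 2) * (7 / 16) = 30656346119 / 1728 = 17740941.04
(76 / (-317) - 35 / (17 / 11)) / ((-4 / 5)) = 616685 / 21556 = 28.61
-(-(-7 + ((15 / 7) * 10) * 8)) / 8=1151 / 56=20.55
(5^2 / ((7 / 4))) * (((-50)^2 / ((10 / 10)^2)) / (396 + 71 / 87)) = 21750000 / 241661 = 90.00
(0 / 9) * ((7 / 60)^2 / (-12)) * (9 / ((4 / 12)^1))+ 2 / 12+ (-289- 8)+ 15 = -281.83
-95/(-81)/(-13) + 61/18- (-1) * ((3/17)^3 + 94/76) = 4.54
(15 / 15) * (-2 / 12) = -1 / 6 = -0.17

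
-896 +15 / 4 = -3569 / 4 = -892.25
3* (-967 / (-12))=967 / 4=241.75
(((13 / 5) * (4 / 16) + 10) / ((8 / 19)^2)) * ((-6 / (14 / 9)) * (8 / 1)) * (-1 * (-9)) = -18684999 / 1120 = -16683.03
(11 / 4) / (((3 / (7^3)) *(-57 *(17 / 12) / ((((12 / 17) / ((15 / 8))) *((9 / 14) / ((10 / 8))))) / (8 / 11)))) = -75264 / 137275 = -0.55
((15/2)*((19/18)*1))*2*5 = 475/6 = 79.17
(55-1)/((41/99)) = 5346/41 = 130.39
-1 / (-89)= 1 / 89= 0.01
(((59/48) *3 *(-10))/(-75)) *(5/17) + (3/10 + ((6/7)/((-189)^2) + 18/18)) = 1.44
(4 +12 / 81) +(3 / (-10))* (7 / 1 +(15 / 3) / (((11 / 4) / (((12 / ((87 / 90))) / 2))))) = -115193 / 86130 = -1.34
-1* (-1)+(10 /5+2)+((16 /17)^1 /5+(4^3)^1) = 5881 /85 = 69.19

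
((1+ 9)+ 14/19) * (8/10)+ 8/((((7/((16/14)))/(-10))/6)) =-324816/4655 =-69.78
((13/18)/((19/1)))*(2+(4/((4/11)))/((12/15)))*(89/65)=0.82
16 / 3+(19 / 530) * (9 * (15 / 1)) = 3235 / 318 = 10.17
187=187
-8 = -8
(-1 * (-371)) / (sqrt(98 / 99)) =159 * sqrt(22) / 2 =372.89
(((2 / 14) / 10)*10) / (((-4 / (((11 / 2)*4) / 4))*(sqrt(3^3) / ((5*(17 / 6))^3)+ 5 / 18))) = -186689010234375 / 263993232830236+ 177288061500*sqrt(3) / 65998308207559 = -0.70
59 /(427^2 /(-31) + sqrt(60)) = -333479741 /33243806581 - 113398 * sqrt(15) /33243806581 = -0.01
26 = 26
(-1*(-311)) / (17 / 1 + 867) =311 / 884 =0.35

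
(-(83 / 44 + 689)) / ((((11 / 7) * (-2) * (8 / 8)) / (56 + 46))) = 10852443 / 484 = 22422.40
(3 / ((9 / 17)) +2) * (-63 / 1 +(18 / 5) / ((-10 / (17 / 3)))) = -12466 / 25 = -498.64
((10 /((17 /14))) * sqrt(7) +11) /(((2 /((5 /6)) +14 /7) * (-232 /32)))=-1400 * sqrt(7) /5423 - 10 /29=-1.03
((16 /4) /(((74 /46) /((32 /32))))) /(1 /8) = 736 /37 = 19.89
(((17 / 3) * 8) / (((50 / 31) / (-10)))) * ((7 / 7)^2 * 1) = -4216 / 15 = -281.07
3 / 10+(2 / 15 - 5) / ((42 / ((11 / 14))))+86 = 760363 / 8820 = 86.21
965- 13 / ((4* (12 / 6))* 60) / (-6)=2779213 / 2880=965.00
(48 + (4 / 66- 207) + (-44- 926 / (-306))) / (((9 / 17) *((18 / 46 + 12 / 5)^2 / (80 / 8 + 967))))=-4347263254550 / 91809531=-47350.89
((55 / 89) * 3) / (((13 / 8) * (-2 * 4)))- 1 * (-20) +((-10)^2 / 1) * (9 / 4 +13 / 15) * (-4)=-4258255 / 3471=-1226.81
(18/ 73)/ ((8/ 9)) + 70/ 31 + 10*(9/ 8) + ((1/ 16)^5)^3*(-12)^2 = 2247944732404218875791/ 163066335307830919168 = 13.79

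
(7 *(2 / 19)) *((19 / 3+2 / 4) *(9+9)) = 1722 / 19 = 90.63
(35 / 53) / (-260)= -7 / 2756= -0.00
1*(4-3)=1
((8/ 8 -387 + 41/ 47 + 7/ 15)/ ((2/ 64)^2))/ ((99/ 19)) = -5276194816/ 69795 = -75595.60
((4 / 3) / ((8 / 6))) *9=9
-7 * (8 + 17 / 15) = -959 / 15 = -63.93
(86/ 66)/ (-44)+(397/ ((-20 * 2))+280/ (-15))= -138527/ 4840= -28.62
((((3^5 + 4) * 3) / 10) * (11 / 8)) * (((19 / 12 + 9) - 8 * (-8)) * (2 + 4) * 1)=1459029 / 32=45594.66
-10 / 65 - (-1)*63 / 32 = 1.81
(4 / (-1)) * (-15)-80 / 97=5740 / 97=59.18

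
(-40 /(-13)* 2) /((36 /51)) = 340 /39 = 8.72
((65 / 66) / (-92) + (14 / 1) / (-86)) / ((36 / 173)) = -7836727 / 9399456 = -0.83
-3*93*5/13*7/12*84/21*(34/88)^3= -15991815/1107392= -14.44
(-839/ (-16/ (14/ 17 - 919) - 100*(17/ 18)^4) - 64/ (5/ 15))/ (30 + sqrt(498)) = -9854333137500/ 727728179473 + 328477771250*sqrt(498)/ 727728179473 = -3.47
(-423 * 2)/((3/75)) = -21150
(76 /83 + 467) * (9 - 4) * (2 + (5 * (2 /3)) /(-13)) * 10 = 132045800 /3237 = 40792.65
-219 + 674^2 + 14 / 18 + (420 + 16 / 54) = 12270908 / 27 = 454478.07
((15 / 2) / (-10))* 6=-9 / 2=-4.50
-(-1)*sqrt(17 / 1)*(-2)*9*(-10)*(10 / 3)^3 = 20000*sqrt(17) / 3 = 27487.37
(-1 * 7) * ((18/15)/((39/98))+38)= -18662/65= -287.11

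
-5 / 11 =-0.45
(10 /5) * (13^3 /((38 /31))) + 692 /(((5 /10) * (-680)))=5785808 /1615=3582.54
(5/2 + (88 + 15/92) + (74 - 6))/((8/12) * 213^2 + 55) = 14597/2787692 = 0.01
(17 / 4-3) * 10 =25 / 2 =12.50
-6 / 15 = -2 / 5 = -0.40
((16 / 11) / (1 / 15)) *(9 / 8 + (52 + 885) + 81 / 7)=1595490 / 77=20720.65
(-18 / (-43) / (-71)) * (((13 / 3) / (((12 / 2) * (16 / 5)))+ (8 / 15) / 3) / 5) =-581 / 1221200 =-0.00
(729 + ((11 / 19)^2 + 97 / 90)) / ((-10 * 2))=-23731117 / 649800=-36.52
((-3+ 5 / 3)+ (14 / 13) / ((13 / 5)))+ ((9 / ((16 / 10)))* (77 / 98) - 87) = -83.50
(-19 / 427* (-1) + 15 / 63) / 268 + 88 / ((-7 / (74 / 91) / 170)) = -27146818409 / 15620514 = -1737.90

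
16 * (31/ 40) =62/ 5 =12.40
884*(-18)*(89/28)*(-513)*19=3450847374/7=492978196.29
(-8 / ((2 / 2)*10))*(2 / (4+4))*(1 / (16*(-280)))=1 / 22400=0.00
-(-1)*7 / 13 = 7 / 13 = 0.54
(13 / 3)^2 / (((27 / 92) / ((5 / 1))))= 77740 / 243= 319.92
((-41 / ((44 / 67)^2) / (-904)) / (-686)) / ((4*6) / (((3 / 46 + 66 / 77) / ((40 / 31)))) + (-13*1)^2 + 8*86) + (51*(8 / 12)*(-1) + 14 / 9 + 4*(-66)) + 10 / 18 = -794407805192758495 / 2684817965668608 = -295.89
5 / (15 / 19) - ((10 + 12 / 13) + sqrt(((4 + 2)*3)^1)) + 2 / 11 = -1891 / 429 - 3*sqrt(2) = -8.65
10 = 10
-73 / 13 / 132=-73 / 1716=-0.04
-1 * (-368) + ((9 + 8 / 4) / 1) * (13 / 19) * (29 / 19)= 136995 / 361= 379.49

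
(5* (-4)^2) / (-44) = -20 / 11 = -1.82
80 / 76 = 20 / 19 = 1.05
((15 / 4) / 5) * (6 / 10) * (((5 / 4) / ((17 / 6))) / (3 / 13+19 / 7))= 2457 / 36448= 0.07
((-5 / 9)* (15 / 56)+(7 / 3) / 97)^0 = 1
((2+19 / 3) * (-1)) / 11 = -25 / 33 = -0.76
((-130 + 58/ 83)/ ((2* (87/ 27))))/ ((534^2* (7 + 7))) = -0.00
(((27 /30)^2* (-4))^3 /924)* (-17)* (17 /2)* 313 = 16024186179 /9625000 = 1664.85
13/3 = 4.33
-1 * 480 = -480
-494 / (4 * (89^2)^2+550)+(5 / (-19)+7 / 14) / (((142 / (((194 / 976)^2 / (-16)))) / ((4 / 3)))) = -4811662959551 / 645004211502236672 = -0.00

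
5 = 5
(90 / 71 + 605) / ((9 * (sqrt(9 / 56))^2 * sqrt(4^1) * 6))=602630 / 17253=34.93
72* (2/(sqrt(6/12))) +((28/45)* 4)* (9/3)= 112/15 +144* sqrt(2)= 211.11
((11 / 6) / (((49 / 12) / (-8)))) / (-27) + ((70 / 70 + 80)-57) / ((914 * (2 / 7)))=135998 / 604611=0.22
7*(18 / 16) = 63 / 8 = 7.88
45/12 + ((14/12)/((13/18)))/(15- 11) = 54/13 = 4.15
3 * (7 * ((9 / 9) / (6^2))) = 7 / 12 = 0.58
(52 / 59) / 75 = 52 / 4425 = 0.01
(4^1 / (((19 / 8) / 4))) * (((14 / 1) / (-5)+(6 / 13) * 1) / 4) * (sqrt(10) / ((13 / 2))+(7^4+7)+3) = -617216 / 65 - 512 * sqrt(10) / 845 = -9497.55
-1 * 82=-82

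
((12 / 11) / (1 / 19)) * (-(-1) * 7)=1596 / 11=145.09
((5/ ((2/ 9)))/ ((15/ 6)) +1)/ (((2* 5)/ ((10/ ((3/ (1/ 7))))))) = 10/ 21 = 0.48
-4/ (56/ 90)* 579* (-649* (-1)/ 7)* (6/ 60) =-3381939/ 98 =-34509.58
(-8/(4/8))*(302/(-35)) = 4832/35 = 138.06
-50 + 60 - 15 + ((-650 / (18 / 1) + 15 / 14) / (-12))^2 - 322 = -728076863 / 2286144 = -318.47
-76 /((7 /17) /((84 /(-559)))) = 15504 /559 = 27.74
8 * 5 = 40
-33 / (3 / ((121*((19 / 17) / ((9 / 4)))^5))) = -3374784275456 / 83841135993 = -40.25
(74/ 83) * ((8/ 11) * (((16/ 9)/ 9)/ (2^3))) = 0.02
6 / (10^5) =3 / 50000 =0.00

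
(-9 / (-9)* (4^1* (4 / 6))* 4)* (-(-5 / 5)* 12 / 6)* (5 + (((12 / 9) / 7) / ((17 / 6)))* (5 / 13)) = 497600 / 4641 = 107.22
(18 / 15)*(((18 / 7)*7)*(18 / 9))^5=72559411.20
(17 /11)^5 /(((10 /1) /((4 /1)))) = 2839714 /805255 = 3.53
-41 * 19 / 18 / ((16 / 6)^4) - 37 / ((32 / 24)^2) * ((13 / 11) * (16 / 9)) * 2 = -7957825 / 90112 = -88.31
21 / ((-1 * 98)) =-3 / 14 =-0.21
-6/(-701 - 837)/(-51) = -1/13073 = -0.00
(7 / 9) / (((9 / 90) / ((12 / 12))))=70 / 9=7.78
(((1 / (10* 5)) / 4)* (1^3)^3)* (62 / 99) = 0.00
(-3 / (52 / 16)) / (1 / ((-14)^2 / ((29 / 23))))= -54096 / 377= -143.49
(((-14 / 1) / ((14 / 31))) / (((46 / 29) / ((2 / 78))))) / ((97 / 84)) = -12586 / 29003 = -0.43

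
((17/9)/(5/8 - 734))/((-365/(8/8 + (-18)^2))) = 8840/3854619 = 0.00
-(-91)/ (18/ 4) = 182/ 9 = 20.22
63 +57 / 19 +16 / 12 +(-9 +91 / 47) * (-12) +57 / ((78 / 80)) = 385958 / 1833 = 210.56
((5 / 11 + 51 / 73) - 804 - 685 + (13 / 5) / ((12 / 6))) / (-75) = 11936971 / 602250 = 19.82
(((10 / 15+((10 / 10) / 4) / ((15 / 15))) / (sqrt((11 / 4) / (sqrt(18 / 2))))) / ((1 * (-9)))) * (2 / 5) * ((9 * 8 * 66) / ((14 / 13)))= -1144 * sqrt(33) / 35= -187.77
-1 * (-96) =96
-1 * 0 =0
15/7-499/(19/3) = -10194/133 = -76.65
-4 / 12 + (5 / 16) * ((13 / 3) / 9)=-79 / 432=-0.18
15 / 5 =3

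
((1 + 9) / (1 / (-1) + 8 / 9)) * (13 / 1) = -1170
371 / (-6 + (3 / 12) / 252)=-373968 / 6047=-61.84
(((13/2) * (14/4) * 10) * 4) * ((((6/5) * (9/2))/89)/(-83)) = -4914/7387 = -0.67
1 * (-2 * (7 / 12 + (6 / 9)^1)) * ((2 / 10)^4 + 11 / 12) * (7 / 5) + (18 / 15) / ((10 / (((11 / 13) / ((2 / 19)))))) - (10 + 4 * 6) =-7068617 / 195000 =-36.25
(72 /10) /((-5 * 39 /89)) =-1068 /325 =-3.29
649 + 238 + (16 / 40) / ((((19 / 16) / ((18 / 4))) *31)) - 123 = 2250124 / 2945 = 764.05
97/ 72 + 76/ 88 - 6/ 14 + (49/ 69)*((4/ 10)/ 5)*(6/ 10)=28951187/ 15939000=1.82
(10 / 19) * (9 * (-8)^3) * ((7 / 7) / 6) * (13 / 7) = -99840 / 133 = -750.68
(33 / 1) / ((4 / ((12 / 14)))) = 99 / 14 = 7.07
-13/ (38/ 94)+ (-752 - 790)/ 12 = -6105/ 38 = -160.66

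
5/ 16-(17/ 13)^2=-3779/ 2704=-1.40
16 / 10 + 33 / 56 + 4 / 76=11927 / 5320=2.24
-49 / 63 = -7 / 9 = -0.78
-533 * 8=-4264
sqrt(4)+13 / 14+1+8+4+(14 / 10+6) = 1633 / 70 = 23.33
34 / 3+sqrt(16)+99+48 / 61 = 21067 / 183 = 115.12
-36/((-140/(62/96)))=93/560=0.17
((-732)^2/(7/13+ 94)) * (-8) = -55725696/1229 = -45342.31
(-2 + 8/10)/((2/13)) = -39/5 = -7.80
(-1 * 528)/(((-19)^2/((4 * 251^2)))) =-133058112/361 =-368582.03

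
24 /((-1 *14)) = -12 /7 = -1.71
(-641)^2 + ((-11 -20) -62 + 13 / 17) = 6983409 / 17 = 410788.76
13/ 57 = 0.23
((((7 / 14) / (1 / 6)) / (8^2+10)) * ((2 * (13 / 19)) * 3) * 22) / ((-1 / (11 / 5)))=-8.06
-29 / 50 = -0.58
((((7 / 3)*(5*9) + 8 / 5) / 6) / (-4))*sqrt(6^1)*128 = -8528*sqrt(6) / 15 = -1392.62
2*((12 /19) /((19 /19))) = 24 /19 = 1.26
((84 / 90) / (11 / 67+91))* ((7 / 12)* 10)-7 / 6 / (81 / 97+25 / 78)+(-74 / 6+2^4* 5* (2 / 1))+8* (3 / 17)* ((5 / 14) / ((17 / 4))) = 20395327192309 / 138899236644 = 146.84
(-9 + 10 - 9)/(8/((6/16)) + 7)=-24/85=-0.28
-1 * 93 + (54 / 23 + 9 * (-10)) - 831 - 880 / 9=-229652 / 207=-1109.43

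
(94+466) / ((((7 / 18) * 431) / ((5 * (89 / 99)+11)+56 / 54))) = 785600 / 14223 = 55.23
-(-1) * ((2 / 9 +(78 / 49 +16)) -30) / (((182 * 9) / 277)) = -744299 / 361179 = -2.06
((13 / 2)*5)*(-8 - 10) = -585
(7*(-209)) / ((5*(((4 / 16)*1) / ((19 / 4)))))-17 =-27882 / 5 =-5576.40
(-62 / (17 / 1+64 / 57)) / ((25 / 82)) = -289788 / 25825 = -11.22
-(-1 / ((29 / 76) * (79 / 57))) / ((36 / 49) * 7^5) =361 / 2357439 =0.00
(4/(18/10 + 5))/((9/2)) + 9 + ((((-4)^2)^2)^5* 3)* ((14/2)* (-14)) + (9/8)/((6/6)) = -395665856324947703/1224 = -323256418566133.74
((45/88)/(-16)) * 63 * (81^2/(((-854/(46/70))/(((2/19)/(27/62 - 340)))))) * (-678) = 128453009787/60122652128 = 2.14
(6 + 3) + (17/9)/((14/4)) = 601/63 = 9.54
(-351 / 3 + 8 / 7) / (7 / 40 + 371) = -32440 / 103929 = -0.31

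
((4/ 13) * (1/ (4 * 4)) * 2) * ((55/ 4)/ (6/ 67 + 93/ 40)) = 18425/ 84123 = 0.22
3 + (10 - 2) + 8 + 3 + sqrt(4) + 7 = 31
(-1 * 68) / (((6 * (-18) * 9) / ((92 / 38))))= 782 / 4617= 0.17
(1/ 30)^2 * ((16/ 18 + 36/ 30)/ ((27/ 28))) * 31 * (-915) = -1244278/ 18225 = -68.27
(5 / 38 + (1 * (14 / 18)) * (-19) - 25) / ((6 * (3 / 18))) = -13559 / 342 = -39.65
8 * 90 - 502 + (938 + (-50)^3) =-123844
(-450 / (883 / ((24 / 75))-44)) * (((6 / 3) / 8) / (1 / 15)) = -4500 / 7241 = -0.62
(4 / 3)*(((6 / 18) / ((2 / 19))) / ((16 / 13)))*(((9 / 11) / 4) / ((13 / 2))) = 19 / 176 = 0.11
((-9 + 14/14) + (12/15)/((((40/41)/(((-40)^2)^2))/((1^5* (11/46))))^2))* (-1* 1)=-314983174283.12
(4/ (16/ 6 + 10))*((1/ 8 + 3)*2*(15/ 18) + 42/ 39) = 1961/ 988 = 1.98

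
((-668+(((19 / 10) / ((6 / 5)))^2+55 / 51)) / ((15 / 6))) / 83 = -1626487 / 507960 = -3.20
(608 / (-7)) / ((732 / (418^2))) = -26558048 / 1281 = -20732.28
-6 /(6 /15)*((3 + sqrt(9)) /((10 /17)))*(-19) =2907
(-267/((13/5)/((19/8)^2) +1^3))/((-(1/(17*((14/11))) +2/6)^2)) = 1268.63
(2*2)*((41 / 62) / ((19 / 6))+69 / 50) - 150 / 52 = 1328757 / 382850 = 3.47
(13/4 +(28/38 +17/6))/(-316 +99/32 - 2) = -12440/574389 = -0.02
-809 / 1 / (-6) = 809 / 6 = 134.83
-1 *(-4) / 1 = 4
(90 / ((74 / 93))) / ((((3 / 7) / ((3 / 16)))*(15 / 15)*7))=4185 / 592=7.07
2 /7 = 0.29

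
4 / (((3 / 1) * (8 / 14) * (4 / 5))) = 35 / 12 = 2.92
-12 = -12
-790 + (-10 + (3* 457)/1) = 571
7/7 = 1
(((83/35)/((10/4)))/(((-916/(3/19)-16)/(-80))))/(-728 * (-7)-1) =1992/778031975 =0.00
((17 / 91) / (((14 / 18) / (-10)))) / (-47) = 1530 / 29939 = 0.05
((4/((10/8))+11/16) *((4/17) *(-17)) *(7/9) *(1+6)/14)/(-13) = 2177/4680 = 0.47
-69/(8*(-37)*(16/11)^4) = 1010229/19398656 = 0.05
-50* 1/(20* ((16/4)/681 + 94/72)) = -20430/10717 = -1.91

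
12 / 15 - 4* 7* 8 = -1116 / 5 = -223.20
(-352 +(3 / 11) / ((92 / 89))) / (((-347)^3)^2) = -0.00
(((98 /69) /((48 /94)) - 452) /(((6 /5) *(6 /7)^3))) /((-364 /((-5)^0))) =91128485 /55800576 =1.63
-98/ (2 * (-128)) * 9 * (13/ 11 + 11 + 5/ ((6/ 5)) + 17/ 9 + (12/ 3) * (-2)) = 99323/ 2816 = 35.27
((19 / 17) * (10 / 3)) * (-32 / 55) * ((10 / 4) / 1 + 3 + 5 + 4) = -17632 / 561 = -31.43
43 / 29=1.48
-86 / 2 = -43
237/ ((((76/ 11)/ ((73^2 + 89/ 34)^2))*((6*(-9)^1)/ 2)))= -36114505.13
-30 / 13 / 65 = -6 / 169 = -0.04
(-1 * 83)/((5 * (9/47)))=-3901/45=-86.69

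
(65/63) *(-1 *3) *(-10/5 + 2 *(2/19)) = 2210/399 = 5.54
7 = 7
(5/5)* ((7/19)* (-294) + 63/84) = -8175/76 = -107.57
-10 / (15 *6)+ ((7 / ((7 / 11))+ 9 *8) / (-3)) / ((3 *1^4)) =-28 / 3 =-9.33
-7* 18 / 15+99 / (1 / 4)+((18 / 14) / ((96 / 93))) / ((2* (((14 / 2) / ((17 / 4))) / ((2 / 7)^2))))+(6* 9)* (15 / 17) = 5685356499 / 13061440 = 435.28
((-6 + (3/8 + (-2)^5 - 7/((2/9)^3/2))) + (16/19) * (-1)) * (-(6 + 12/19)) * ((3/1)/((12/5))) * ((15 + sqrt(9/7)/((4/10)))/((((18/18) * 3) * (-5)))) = -62924715/5776 - 8989245 * sqrt(7)/11552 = -12952.97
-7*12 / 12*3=-21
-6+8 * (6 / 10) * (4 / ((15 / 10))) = 34 / 5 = 6.80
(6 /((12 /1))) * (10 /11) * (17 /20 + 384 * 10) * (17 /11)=1305889 /484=2698.12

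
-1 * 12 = -12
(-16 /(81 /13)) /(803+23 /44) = -9152 /2863755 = -0.00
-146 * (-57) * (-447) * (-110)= 409192740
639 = 639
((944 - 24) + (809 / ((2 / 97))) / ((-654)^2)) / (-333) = -787075913 / 284858856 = -2.76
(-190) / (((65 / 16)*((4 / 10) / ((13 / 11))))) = -1520 / 11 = -138.18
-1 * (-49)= 49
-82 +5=-77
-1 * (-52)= 52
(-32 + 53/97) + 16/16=-2954/97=-30.45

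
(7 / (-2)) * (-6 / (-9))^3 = -28 / 27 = -1.04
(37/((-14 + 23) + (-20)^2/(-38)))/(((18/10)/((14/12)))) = -24605/1566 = -15.71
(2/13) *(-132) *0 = 0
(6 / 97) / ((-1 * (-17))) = 6 / 1649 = 0.00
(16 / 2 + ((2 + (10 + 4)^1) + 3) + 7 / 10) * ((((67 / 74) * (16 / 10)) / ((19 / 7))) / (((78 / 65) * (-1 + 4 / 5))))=-129913 / 2109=-61.60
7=7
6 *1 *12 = 72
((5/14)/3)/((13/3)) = 5/182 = 0.03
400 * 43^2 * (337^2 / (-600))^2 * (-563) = -14918405240300.12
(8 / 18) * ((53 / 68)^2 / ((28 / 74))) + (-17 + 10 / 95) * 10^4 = -467553785273 / 2767464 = -168946.65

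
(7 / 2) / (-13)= -7 / 26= -0.27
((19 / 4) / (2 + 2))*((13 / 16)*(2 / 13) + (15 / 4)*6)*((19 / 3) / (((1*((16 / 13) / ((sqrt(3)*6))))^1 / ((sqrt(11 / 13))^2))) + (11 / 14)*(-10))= -189145 / 896 + 718751*sqrt(3) / 1024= 1004.64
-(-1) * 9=9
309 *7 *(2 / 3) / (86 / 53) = 38213 / 43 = 888.67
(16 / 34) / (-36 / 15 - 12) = -5 / 153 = -0.03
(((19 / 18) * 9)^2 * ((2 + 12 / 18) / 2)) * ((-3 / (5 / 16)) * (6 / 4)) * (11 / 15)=-31768 / 25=-1270.72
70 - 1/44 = 3079/44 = 69.98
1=1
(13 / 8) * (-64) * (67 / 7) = -6968 / 7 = -995.43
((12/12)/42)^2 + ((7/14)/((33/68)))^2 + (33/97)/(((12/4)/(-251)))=-567329275/20704068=-27.40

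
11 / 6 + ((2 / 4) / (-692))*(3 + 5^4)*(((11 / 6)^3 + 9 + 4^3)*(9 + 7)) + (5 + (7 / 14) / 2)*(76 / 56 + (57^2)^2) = 2070876246593 / 37368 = 55418439.48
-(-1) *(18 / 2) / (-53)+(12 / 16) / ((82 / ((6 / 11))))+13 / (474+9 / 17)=-105997601 / 771302004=-0.14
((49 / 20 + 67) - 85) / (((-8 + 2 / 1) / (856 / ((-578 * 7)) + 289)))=181692109 / 242760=748.44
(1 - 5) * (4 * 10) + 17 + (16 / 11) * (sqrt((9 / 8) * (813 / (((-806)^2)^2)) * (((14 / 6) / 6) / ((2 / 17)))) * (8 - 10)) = -143 - sqrt(193494) / 1786499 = -143.00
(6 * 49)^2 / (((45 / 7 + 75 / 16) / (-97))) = -313013568 / 415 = -754249.56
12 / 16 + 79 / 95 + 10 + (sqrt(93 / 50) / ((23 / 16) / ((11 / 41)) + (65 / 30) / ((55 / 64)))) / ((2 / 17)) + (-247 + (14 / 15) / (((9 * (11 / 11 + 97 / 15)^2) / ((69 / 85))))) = -340657687 / 1447040 + 204 * sqrt(186) / 1891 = -233.95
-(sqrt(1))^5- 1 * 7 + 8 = 0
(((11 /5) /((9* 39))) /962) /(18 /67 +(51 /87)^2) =619817 /58248383310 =0.00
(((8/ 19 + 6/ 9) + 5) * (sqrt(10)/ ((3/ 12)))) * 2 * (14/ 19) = 38864 * sqrt(10)/ 1083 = 113.48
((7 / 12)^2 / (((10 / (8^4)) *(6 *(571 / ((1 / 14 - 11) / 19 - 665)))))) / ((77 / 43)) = -243611168 / 16110765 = -15.12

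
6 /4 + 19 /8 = 31 /8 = 3.88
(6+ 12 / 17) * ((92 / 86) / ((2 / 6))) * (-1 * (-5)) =78660 / 731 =107.61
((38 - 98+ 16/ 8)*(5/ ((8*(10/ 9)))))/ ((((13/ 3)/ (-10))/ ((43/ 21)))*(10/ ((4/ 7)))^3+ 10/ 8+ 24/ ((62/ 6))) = 695826/ 24113879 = 0.03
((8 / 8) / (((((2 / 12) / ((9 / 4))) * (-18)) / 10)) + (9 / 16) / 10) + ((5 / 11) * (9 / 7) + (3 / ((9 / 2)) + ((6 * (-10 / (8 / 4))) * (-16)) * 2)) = 35252719 / 36960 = 953.81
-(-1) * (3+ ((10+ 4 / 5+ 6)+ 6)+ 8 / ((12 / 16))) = 547 / 15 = 36.47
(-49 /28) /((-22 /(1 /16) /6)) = 21 /704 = 0.03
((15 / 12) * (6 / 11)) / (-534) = -5 / 3916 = -0.00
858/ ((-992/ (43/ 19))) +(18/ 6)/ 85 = -1539723/ 801040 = -1.92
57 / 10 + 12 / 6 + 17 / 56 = 2241 / 280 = 8.00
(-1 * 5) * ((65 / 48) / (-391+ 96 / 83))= 2075 / 119472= 0.02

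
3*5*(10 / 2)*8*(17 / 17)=600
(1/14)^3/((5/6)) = 3/6860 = 0.00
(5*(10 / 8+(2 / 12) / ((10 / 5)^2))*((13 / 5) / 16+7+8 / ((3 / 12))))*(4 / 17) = 97123 / 1632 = 59.51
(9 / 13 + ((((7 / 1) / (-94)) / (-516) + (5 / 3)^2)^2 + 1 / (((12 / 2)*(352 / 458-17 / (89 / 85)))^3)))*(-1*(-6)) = 72513948558143507739450176437 / 1437201994724104415217027552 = 50.45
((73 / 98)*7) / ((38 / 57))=219 / 28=7.82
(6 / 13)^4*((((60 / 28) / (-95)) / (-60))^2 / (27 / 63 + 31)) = 0.00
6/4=3/2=1.50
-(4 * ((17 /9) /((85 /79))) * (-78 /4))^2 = -4218916 /225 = -18750.74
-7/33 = -0.21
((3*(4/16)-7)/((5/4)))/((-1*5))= 1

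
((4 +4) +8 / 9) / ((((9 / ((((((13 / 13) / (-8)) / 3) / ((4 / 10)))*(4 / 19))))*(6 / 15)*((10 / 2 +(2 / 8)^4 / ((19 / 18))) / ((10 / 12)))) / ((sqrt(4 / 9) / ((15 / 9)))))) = -32000 / 8871201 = -0.00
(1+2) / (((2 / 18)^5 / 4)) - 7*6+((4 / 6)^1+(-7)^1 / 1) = 2125619 / 3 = 708539.67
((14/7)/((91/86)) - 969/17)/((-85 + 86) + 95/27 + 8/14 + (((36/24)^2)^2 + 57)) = -2166480/2639897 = -0.82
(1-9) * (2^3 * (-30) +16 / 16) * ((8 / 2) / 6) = 3824 / 3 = 1274.67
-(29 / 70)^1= -0.41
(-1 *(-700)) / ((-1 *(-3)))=700 / 3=233.33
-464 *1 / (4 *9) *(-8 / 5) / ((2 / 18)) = 185.60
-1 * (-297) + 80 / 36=2693 / 9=299.22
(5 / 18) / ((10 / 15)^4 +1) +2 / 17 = 1153 / 3298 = 0.35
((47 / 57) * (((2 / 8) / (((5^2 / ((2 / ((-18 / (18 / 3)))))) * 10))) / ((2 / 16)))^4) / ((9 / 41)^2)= 1264112 / 91302978515625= 0.00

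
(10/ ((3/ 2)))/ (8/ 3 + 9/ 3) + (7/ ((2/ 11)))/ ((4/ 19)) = 25031/ 136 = 184.05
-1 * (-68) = 68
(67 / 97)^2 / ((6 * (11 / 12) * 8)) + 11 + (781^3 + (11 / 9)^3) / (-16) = -29773710.42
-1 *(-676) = 676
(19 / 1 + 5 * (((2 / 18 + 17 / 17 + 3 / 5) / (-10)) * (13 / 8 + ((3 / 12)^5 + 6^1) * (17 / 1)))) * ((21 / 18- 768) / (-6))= -29542528693 / 3317760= -8904.36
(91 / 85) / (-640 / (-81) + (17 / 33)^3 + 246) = 9810801 / 2327987225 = 0.00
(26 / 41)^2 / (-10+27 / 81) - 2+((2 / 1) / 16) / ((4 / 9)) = -2746091 / 1559968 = -1.76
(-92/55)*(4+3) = -644/55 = -11.71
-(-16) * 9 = 144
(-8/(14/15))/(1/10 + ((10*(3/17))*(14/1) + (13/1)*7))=-10200/137809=-0.07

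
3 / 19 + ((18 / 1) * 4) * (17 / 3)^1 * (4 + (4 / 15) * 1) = 165391 / 95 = 1740.96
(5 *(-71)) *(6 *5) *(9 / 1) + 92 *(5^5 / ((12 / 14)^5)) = 1021670725 / 1944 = 525550.78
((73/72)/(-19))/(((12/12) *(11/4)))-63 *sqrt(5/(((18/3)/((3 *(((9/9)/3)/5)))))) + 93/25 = 348041/94050-21 *sqrt(6)/2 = -22.02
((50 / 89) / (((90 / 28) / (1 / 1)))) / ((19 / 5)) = 700 / 15219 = 0.05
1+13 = 14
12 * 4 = 48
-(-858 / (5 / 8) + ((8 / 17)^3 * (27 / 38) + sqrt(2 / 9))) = 640699248 / 466735 - sqrt(2) / 3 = 1372.25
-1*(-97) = 97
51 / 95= 0.54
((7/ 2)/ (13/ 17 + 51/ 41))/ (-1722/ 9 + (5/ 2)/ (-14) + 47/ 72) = -43911/ 4809650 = -0.01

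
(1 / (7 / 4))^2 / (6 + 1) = 16 / 343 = 0.05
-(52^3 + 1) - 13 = -140622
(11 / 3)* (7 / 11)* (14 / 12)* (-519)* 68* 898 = -258819764 / 3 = -86273254.67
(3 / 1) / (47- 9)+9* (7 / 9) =269 / 38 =7.08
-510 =-510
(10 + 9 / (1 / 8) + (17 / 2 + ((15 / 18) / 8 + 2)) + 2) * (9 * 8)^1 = 13623 / 2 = 6811.50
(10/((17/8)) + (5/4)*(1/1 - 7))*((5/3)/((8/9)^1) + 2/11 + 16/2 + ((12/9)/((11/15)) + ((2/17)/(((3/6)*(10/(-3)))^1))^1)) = -152513/4624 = -32.98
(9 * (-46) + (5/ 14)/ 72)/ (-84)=417307/ 84672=4.93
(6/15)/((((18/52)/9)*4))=13/5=2.60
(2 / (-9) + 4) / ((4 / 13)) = 221 / 18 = 12.28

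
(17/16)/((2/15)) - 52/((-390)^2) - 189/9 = -1219757/93600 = -13.03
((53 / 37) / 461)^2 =2809 / 290941249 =0.00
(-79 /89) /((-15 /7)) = 553 /1335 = 0.41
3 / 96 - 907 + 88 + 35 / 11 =-287157 / 352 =-815.79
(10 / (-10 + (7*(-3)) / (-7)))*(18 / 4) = -45 / 7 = -6.43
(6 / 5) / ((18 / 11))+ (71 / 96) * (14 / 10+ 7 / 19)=2327 / 1140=2.04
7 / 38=0.18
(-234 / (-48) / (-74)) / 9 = -13 / 1776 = -0.01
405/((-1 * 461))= -405/461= -0.88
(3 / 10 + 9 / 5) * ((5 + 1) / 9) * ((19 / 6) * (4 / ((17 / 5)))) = 266 / 51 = 5.22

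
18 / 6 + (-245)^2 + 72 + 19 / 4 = 240419 / 4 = 60104.75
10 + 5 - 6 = 9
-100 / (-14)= 50 / 7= 7.14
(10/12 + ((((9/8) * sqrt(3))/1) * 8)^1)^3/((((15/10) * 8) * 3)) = 131345/7776 + 2941 * sqrt(3)/48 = 123.02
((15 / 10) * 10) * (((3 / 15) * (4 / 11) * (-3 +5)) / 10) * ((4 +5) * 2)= 216 / 55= 3.93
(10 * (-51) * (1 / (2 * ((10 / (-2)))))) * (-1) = -51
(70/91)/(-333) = -10/4329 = -0.00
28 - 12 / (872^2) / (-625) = 3326680003 / 118810000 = 28.00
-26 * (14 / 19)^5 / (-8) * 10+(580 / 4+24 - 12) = 406226823 / 2476099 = 164.06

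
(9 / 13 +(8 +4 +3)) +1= 217 / 13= 16.69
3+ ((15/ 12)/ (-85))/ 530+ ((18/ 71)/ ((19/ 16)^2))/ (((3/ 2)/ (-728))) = -77829234551/ 923741240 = -84.25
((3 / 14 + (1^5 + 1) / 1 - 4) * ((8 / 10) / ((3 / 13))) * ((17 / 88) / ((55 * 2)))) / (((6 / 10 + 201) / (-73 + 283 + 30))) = -5525 / 426888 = -0.01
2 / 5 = 0.40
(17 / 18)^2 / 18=289 / 5832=0.05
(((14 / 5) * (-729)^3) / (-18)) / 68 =301327047 / 340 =886256.02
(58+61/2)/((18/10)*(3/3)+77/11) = 885/88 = 10.06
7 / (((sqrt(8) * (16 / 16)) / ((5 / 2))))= 35 * sqrt(2) / 8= 6.19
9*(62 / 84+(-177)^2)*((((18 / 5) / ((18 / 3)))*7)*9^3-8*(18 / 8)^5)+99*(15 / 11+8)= 6569938410849 / 8960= 733252054.78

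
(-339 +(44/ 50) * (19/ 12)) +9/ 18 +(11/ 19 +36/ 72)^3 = -1382159701/ 4115400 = -335.85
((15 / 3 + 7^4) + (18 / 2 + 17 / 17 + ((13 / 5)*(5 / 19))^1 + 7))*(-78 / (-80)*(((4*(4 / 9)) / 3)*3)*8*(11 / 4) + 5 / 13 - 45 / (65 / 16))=16427570 / 247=66508.38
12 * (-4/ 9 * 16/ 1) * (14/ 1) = -3584/ 3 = -1194.67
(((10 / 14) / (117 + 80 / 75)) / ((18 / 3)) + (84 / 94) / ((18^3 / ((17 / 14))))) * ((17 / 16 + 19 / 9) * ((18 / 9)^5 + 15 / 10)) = 41422883531 / 326214459648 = 0.13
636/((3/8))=1696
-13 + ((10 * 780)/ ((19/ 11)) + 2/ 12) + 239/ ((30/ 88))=2966293/ 570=5204.02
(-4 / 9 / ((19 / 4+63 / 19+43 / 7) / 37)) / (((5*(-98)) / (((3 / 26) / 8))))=703 / 20636070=0.00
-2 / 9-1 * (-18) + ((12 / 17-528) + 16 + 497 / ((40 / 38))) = -65381 / 3060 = -21.37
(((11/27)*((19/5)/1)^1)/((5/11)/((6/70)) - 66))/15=-2299/1352025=-0.00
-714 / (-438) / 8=119 / 584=0.20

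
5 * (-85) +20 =-405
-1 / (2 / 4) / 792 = -1 / 396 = -0.00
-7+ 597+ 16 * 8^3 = 8782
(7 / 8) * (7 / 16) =49 / 128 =0.38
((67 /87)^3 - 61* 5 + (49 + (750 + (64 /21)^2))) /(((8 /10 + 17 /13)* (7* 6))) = 1056519947405 /185662286838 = 5.69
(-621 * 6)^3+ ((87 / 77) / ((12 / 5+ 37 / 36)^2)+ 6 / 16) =-12130524851842873065 / 234504424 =-51728341175.53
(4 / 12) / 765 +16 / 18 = 2041 / 2295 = 0.89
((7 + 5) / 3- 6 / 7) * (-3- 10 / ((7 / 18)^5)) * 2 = -833628444 / 117649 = -7085.72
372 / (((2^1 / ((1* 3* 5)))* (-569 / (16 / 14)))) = -22320 / 3983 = -5.60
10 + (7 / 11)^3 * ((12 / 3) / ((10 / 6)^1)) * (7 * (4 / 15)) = 371166 / 33275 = 11.15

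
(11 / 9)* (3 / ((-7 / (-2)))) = 22 / 21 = 1.05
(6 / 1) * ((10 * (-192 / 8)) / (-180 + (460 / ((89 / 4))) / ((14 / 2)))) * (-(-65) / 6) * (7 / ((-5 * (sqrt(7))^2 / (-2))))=194376 / 5515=35.24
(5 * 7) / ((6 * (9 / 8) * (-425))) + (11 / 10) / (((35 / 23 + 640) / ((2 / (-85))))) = -2072531 / 169313625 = -0.01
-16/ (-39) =16/ 39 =0.41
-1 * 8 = -8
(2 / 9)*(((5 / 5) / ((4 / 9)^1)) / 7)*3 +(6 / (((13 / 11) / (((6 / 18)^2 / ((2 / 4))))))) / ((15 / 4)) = 4219 / 8190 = 0.52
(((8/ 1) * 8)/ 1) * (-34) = -2176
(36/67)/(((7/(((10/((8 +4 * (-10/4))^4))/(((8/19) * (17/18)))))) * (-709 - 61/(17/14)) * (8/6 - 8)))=0.00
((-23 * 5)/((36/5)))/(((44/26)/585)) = -485875/88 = -5521.31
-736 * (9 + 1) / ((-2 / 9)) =33120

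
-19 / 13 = -1.46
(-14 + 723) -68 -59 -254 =328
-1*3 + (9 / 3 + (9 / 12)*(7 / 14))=3 / 8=0.38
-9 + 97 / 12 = -11 / 12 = -0.92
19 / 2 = 9.50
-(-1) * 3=3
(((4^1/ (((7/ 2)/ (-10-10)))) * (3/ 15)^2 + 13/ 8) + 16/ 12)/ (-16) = -1717/ 13440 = -0.13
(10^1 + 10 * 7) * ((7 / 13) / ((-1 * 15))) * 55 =-6160 / 39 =-157.95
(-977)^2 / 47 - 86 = 950487 / 47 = 20223.13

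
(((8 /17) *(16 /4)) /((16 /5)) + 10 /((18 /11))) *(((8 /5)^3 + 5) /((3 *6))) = 15539 /4590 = 3.39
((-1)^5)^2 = 1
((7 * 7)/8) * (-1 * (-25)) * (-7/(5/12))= -5145/2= -2572.50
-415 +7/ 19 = -7878/ 19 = -414.63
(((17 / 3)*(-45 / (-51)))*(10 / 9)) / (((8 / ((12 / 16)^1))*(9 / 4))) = 25 / 108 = 0.23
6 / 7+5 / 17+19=2398 / 119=20.15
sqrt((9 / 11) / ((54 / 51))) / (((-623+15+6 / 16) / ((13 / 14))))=-26 * sqrt(374) / 374297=-0.00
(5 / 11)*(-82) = -410 / 11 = -37.27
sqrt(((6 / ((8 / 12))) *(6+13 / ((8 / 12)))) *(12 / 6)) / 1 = 3 *sqrt(51) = 21.42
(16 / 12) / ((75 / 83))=332 / 225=1.48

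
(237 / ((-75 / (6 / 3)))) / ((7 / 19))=-3002 / 175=-17.15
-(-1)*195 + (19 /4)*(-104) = -299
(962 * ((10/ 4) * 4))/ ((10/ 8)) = 7696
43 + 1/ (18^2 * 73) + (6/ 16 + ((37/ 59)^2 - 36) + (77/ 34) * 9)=78802426921/ 2799308808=28.15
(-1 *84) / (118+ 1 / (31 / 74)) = -217 / 311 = -0.70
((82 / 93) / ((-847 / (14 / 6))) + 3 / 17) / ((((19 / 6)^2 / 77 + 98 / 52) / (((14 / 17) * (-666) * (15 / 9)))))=-564994182480 / 7155347243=-78.96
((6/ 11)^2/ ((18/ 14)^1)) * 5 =140/ 121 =1.16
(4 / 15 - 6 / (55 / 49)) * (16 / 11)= -13408 / 1815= -7.39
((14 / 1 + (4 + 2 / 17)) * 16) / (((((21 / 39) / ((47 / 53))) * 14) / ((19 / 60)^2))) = 4852562 / 1419075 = 3.42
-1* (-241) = 241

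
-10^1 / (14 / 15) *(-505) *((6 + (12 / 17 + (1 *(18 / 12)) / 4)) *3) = 109420875 / 952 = 114937.89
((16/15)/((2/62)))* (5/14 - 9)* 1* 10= -60016/21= -2857.90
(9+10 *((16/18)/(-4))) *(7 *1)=427/9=47.44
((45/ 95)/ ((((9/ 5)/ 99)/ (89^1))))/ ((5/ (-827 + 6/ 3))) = -7269075/ 19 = -382582.89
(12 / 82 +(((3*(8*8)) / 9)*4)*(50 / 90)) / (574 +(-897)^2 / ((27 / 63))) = 52642 / 2078940465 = 0.00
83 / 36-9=-241 / 36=-6.69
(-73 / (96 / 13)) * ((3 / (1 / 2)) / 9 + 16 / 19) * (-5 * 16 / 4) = 204035 / 684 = 298.30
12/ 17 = 0.71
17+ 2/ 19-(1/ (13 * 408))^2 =9143035181/ 534515904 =17.11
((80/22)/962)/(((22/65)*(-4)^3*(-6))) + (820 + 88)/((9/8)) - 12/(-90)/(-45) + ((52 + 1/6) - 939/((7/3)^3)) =52099481720767/66338395200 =785.36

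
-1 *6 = -6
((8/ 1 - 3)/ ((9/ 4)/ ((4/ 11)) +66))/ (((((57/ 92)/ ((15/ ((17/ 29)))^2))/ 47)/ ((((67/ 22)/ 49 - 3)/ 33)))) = -2303348965600/ 7520468109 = -306.28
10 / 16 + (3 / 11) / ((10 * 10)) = 1381 / 2200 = 0.63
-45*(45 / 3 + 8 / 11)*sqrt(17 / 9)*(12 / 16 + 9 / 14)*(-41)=4149405*sqrt(17) / 308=55546.87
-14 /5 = -2.80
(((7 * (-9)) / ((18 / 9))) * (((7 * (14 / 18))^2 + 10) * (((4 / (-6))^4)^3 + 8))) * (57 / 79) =-908709776156 / 125951517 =-7214.76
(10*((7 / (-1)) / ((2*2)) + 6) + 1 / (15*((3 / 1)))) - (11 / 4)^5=-5287871 / 46080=-114.75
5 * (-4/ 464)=-5/ 116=-0.04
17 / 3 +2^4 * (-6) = -271 / 3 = -90.33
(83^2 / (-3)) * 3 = -6889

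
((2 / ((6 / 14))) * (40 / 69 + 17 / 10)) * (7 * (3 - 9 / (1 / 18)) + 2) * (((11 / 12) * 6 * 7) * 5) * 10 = -4709790085 / 207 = -22752609.11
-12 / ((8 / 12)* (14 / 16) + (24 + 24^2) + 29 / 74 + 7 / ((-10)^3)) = -1332000 / 66707473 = -0.02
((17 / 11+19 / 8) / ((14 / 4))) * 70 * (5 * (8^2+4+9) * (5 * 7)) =2113125 / 2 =1056562.50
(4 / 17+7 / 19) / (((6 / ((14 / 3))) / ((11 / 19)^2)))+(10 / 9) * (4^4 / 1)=298668845 / 1049427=284.60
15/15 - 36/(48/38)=-55/2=-27.50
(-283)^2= 80089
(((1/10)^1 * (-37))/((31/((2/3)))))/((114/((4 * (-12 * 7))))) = 0.23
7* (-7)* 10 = -490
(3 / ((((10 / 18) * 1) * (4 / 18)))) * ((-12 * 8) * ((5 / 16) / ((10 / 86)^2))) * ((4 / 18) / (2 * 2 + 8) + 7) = -18920817 / 50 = -378416.34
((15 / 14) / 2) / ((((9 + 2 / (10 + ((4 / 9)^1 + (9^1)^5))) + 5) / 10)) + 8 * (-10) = -8294623835 / 104181112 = -79.62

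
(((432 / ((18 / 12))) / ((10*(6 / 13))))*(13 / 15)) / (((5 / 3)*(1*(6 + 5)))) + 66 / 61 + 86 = 90.03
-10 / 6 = -5 / 3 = -1.67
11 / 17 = 0.65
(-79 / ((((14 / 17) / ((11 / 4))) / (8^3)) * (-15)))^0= 1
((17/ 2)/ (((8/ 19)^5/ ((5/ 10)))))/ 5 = 42093683/ 655360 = 64.23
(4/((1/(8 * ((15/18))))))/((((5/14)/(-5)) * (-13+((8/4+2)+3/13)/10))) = 29120/981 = 29.68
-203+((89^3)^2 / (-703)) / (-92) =496968161733 / 64676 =7683965.64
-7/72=-0.10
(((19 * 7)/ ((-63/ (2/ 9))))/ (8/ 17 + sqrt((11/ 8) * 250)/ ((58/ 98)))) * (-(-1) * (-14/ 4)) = -60848032/ 77264448399 + 546189770 * sqrt(55)/ 77264448399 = 0.05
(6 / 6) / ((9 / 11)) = 11 / 9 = 1.22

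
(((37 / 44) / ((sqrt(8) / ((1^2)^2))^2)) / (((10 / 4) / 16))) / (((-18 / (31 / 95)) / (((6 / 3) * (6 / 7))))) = -2294 / 109725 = -0.02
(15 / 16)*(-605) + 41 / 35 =-316969 / 560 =-566.02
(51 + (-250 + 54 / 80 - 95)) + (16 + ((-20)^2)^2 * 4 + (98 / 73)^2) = 136363669563 / 213160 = 639724.48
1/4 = 0.25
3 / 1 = 3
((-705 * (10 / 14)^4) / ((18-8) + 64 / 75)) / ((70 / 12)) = -19828125 / 6840449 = -2.90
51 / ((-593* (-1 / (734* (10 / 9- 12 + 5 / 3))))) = -1035674 / 1779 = -582.17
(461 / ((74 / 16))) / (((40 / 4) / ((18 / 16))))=4149 / 370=11.21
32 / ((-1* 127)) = -32 / 127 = -0.25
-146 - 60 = -206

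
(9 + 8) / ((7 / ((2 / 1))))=34 / 7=4.86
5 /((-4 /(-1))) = 5 /4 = 1.25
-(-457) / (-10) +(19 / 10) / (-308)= -28155 / 616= -45.71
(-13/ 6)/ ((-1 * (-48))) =-13/ 288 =-0.05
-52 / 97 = -0.54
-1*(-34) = 34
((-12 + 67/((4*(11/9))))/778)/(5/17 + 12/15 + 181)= 6375/529842896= 0.00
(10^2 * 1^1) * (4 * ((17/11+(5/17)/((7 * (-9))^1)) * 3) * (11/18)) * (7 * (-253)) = -918491200/459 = -2001070.15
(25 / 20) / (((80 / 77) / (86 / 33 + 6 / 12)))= 1435 / 384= 3.74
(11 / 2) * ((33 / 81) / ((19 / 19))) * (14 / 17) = 847 / 459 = 1.85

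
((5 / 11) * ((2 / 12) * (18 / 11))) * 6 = 90 / 121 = 0.74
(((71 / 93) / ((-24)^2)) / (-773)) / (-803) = 71 / 33250675392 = 0.00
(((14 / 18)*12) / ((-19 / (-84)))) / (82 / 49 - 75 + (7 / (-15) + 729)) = 0.06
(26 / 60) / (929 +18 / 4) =13 / 28005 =0.00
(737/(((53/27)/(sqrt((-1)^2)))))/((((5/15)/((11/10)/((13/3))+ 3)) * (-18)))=-2805759/13780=-203.61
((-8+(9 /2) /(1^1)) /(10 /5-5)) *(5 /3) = 35 /18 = 1.94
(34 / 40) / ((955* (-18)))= -17 / 343800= -0.00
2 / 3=0.67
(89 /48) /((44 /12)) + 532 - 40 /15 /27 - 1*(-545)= 15359513 /14256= 1077.41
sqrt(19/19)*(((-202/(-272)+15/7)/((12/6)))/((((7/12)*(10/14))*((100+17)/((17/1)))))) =2747/5460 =0.50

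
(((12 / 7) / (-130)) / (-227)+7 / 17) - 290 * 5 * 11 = -28005004653 / 1755845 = -15949.59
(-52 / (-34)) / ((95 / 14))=364 / 1615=0.23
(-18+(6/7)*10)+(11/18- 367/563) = -9.47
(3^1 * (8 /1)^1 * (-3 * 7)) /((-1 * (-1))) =-504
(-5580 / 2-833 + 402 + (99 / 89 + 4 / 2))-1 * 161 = -300721 / 89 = -3378.89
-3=-3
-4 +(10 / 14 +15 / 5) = -2 / 7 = -0.29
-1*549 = -549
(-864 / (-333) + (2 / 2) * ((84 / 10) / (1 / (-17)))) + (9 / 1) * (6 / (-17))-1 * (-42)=-318846 / 3145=-101.38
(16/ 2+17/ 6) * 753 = 16315/ 2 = 8157.50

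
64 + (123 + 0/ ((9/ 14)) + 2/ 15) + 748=14027/ 15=935.13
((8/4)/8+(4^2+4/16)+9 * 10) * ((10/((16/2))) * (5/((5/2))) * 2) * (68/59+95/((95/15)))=1014945/118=8601.23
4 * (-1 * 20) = -80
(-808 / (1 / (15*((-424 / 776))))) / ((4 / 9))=14900.10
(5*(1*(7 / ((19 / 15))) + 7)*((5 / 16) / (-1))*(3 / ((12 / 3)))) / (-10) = 1785 / 1216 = 1.47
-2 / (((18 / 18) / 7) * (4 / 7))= -49 / 2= -24.50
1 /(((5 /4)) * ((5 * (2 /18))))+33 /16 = 1401 /400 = 3.50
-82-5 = -87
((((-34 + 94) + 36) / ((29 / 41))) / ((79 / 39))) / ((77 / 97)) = 14889888 / 176407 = 84.41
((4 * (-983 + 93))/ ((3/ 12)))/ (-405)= 2848/ 81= 35.16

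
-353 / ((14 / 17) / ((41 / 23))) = -246041 / 322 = -764.10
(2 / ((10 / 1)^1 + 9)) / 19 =2 / 361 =0.01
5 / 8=0.62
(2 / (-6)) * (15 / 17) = -5 / 17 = -0.29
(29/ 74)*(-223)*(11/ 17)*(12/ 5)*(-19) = 8109618/ 3145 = 2578.57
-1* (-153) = 153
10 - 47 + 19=-18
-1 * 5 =-5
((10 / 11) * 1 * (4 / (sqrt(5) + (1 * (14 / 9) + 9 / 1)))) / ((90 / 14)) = 266 / 4741 - 126 * sqrt(5) / 23705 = 0.04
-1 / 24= -0.04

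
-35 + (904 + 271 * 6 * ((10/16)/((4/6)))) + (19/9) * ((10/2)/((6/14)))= 522289/216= 2418.00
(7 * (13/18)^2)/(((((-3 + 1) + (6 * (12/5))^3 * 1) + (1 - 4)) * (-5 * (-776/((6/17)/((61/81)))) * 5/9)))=159705/599708399152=0.00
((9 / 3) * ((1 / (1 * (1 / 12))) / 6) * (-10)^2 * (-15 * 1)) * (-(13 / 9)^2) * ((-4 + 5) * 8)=1352000 / 9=150222.22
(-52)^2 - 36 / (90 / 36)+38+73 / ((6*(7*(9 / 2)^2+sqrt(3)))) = 2727.68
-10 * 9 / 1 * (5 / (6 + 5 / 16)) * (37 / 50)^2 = -98568 / 2525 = -39.04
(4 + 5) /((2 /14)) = 63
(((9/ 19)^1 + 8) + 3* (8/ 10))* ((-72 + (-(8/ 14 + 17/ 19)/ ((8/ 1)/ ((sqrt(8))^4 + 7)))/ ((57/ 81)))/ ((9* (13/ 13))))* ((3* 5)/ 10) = -164.00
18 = 18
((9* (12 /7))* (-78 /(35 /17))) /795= -47736 /64925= -0.74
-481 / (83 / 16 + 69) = -7696 / 1187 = -6.48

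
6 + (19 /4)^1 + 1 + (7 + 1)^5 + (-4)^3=32715.75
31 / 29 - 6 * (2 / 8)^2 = 161 / 232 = 0.69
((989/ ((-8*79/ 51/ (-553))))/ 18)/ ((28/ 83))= 1395479/ 192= 7268.12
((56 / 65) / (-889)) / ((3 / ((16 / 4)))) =-32 / 24765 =-0.00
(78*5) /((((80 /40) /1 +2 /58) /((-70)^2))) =55419000 /59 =939305.08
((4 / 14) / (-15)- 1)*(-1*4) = 428 / 105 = 4.08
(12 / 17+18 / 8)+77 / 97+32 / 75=2066047 / 494700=4.18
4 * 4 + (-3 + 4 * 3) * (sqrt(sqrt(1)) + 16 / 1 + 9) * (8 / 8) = 250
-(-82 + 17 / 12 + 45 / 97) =93259 / 1164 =80.12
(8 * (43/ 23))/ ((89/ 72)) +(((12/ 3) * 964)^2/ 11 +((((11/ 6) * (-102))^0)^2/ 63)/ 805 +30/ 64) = 2147605479603503/ 1588799520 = 1351715.84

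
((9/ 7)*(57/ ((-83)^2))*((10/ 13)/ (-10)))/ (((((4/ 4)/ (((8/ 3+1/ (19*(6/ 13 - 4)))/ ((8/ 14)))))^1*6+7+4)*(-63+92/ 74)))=131974893/ 122436604573205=0.00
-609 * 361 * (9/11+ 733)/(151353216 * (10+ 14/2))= -10563221/168470544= -0.06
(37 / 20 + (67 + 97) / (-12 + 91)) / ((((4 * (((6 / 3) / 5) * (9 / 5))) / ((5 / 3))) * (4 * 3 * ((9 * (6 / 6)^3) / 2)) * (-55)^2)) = 6203 / 445984704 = 0.00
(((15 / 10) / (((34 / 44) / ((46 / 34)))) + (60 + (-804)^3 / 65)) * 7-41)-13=-55969296.35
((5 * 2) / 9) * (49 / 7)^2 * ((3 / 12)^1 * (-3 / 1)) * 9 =-735 / 2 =-367.50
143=143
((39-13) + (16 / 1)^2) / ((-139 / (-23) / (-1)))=-6486 / 139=-46.66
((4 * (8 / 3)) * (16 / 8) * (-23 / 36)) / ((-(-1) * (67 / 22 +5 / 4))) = -16192 / 5103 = -3.17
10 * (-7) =-70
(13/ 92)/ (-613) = -13/ 56396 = -0.00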